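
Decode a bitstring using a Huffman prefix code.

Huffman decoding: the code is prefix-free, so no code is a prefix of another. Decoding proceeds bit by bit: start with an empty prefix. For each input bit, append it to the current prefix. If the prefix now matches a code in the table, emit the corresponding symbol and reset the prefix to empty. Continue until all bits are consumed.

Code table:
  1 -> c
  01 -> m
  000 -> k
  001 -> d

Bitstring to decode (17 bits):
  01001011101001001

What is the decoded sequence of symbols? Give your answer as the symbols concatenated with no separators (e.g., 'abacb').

Bit 0: prefix='0' (no match yet)
Bit 1: prefix='01' -> emit 'm', reset
Bit 2: prefix='0' (no match yet)
Bit 3: prefix='00' (no match yet)
Bit 4: prefix='001' -> emit 'd', reset
Bit 5: prefix='0' (no match yet)
Bit 6: prefix='01' -> emit 'm', reset
Bit 7: prefix='1' -> emit 'c', reset
Bit 8: prefix='1' -> emit 'c', reset
Bit 9: prefix='0' (no match yet)
Bit 10: prefix='01' -> emit 'm', reset
Bit 11: prefix='0' (no match yet)
Bit 12: prefix='00' (no match yet)
Bit 13: prefix='001' -> emit 'd', reset
Bit 14: prefix='0' (no match yet)
Bit 15: prefix='00' (no match yet)
Bit 16: prefix='001' -> emit 'd', reset

Answer: mdmccmdd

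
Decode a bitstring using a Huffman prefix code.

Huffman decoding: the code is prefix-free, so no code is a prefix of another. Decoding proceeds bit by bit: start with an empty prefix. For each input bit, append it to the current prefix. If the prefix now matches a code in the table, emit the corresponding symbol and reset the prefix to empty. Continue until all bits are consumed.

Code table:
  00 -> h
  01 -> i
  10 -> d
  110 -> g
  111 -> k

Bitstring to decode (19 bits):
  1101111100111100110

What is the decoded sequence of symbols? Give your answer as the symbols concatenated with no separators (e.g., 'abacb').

Answer: gkgikhg

Derivation:
Bit 0: prefix='1' (no match yet)
Bit 1: prefix='11' (no match yet)
Bit 2: prefix='110' -> emit 'g', reset
Bit 3: prefix='1' (no match yet)
Bit 4: prefix='11' (no match yet)
Bit 5: prefix='111' -> emit 'k', reset
Bit 6: prefix='1' (no match yet)
Bit 7: prefix='11' (no match yet)
Bit 8: prefix='110' -> emit 'g', reset
Bit 9: prefix='0' (no match yet)
Bit 10: prefix='01' -> emit 'i', reset
Bit 11: prefix='1' (no match yet)
Bit 12: prefix='11' (no match yet)
Bit 13: prefix='111' -> emit 'k', reset
Bit 14: prefix='0' (no match yet)
Bit 15: prefix='00' -> emit 'h', reset
Bit 16: prefix='1' (no match yet)
Bit 17: prefix='11' (no match yet)
Bit 18: prefix='110' -> emit 'g', reset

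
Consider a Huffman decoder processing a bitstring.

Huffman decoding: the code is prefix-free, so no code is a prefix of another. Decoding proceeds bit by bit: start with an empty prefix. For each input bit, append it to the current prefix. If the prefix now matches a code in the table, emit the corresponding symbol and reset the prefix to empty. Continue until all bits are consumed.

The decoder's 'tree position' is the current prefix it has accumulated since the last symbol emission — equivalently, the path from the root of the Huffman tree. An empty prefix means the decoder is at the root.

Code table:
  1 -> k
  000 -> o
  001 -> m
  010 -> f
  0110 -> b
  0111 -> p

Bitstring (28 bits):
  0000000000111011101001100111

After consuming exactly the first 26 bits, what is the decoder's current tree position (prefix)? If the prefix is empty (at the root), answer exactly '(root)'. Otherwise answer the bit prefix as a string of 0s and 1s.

Answer: 01

Derivation:
Bit 0: prefix='0' (no match yet)
Bit 1: prefix='00' (no match yet)
Bit 2: prefix='000' -> emit 'o', reset
Bit 3: prefix='0' (no match yet)
Bit 4: prefix='00' (no match yet)
Bit 5: prefix='000' -> emit 'o', reset
Bit 6: prefix='0' (no match yet)
Bit 7: prefix='00' (no match yet)
Bit 8: prefix='000' -> emit 'o', reset
Bit 9: prefix='0' (no match yet)
Bit 10: prefix='01' (no match yet)
Bit 11: prefix='011' (no match yet)
Bit 12: prefix='0111' -> emit 'p', reset
Bit 13: prefix='0' (no match yet)
Bit 14: prefix='01' (no match yet)
Bit 15: prefix='011' (no match yet)
Bit 16: prefix='0111' -> emit 'p', reset
Bit 17: prefix='0' (no match yet)
Bit 18: prefix='01' (no match yet)
Bit 19: prefix='010' -> emit 'f', reset
Bit 20: prefix='0' (no match yet)
Bit 21: prefix='01' (no match yet)
Bit 22: prefix='011' (no match yet)
Bit 23: prefix='0110' -> emit 'b', reset
Bit 24: prefix='0' (no match yet)
Bit 25: prefix='01' (no match yet)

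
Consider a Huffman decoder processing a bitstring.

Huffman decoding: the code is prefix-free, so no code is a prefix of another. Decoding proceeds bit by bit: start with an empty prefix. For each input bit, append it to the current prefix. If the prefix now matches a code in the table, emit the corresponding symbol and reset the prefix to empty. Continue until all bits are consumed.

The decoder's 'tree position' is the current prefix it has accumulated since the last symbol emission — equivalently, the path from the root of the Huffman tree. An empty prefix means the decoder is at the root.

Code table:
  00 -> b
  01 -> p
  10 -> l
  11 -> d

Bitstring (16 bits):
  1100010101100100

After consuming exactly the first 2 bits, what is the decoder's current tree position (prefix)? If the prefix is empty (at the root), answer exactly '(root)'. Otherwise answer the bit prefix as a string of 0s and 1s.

Bit 0: prefix='1' (no match yet)
Bit 1: prefix='11' -> emit 'd', reset

Answer: (root)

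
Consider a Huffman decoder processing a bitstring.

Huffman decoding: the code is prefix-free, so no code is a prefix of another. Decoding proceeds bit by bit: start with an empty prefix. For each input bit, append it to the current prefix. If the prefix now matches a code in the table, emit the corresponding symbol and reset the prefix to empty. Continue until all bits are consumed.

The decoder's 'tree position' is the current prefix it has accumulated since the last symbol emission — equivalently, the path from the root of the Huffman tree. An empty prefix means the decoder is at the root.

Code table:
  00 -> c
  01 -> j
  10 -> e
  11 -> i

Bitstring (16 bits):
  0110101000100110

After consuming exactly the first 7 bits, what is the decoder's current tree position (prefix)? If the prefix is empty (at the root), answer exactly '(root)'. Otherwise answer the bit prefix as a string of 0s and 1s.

Answer: 1

Derivation:
Bit 0: prefix='0' (no match yet)
Bit 1: prefix='01' -> emit 'j', reset
Bit 2: prefix='1' (no match yet)
Bit 3: prefix='10' -> emit 'e', reset
Bit 4: prefix='1' (no match yet)
Bit 5: prefix='10' -> emit 'e', reset
Bit 6: prefix='1' (no match yet)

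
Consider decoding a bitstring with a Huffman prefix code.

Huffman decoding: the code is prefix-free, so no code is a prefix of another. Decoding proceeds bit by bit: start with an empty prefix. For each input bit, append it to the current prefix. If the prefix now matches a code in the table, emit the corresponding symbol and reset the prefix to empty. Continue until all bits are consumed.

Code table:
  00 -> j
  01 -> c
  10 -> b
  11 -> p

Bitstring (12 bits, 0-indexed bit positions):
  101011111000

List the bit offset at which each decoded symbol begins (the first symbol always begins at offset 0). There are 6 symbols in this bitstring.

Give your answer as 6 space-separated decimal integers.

Answer: 0 2 4 6 8 10

Derivation:
Bit 0: prefix='1' (no match yet)
Bit 1: prefix='10' -> emit 'b', reset
Bit 2: prefix='1' (no match yet)
Bit 3: prefix='10' -> emit 'b', reset
Bit 4: prefix='1' (no match yet)
Bit 5: prefix='11' -> emit 'p', reset
Bit 6: prefix='1' (no match yet)
Bit 7: prefix='11' -> emit 'p', reset
Bit 8: prefix='1' (no match yet)
Bit 9: prefix='10' -> emit 'b', reset
Bit 10: prefix='0' (no match yet)
Bit 11: prefix='00' -> emit 'j', reset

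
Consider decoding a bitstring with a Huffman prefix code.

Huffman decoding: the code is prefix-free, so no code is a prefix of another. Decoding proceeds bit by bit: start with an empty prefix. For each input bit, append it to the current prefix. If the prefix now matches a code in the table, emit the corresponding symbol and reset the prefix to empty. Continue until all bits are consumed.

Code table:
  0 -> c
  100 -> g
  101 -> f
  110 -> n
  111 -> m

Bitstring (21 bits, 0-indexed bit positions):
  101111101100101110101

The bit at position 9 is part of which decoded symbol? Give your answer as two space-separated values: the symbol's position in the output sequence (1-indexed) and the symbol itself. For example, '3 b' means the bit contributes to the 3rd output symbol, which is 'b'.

Bit 0: prefix='1' (no match yet)
Bit 1: prefix='10' (no match yet)
Bit 2: prefix='101' -> emit 'f', reset
Bit 3: prefix='1' (no match yet)
Bit 4: prefix='11' (no match yet)
Bit 5: prefix='111' -> emit 'm', reset
Bit 6: prefix='1' (no match yet)
Bit 7: prefix='10' (no match yet)
Bit 8: prefix='101' -> emit 'f', reset
Bit 9: prefix='1' (no match yet)
Bit 10: prefix='10' (no match yet)
Bit 11: prefix='100' -> emit 'g', reset
Bit 12: prefix='1' (no match yet)
Bit 13: prefix='10' (no match yet)

Answer: 4 g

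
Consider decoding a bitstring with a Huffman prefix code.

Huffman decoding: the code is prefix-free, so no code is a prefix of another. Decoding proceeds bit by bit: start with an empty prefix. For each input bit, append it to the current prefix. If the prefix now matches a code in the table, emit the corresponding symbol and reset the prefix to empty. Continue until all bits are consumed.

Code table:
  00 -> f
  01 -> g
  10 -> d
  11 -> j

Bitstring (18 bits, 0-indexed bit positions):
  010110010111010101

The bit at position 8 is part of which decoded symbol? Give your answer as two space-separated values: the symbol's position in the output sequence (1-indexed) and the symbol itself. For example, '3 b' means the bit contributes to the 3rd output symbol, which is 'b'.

Answer: 5 g

Derivation:
Bit 0: prefix='0' (no match yet)
Bit 1: prefix='01' -> emit 'g', reset
Bit 2: prefix='0' (no match yet)
Bit 3: prefix='01' -> emit 'g', reset
Bit 4: prefix='1' (no match yet)
Bit 5: prefix='10' -> emit 'd', reset
Bit 6: prefix='0' (no match yet)
Bit 7: prefix='01' -> emit 'g', reset
Bit 8: prefix='0' (no match yet)
Bit 9: prefix='01' -> emit 'g', reset
Bit 10: prefix='1' (no match yet)
Bit 11: prefix='11' -> emit 'j', reset
Bit 12: prefix='0' (no match yet)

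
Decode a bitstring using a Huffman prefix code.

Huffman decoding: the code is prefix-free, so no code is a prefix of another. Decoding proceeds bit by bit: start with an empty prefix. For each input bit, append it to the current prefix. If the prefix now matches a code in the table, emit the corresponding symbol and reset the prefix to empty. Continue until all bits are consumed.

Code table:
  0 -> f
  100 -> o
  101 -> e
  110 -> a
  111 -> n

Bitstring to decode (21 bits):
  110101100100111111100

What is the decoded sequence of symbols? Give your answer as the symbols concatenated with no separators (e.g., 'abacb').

Answer: aeoonno

Derivation:
Bit 0: prefix='1' (no match yet)
Bit 1: prefix='11' (no match yet)
Bit 2: prefix='110' -> emit 'a', reset
Bit 3: prefix='1' (no match yet)
Bit 4: prefix='10' (no match yet)
Bit 5: prefix='101' -> emit 'e', reset
Bit 6: prefix='1' (no match yet)
Bit 7: prefix='10' (no match yet)
Bit 8: prefix='100' -> emit 'o', reset
Bit 9: prefix='1' (no match yet)
Bit 10: prefix='10' (no match yet)
Bit 11: prefix='100' -> emit 'o', reset
Bit 12: prefix='1' (no match yet)
Bit 13: prefix='11' (no match yet)
Bit 14: prefix='111' -> emit 'n', reset
Bit 15: prefix='1' (no match yet)
Bit 16: prefix='11' (no match yet)
Bit 17: prefix='111' -> emit 'n', reset
Bit 18: prefix='1' (no match yet)
Bit 19: prefix='10' (no match yet)
Bit 20: prefix='100' -> emit 'o', reset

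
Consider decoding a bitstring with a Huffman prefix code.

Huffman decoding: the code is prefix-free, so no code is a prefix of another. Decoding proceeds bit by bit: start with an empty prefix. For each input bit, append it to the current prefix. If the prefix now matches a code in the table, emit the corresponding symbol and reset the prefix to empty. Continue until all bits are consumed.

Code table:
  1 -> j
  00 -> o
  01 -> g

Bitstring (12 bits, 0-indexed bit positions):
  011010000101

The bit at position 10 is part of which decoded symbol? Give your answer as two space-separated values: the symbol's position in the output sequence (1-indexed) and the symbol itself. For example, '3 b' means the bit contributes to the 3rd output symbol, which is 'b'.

Bit 0: prefix='0' (no match yet)
Bit 1: prefix='01' -> emit 'g', reset
Bit 2: prefix='1' -> emit 'j', reset
Bit 3: prefix='0' (no match yet)
Bit 4: prefix='01' -> emit 'g', reset
Bit 5: prefix='0' (no match yet)
Bit 6: prefix='00' -> emit 'o', reset
Bit 7: prefix='0' (no match yet)
Bit 8: prefix='00' -> emit 'o', reset
Bit 9: prefix='1' -> emit 'j', reset
Bit 10: prefix='0' (no match yet)
Bit 11: prefix='01' -> emit 'g', reset

Answer: 7 g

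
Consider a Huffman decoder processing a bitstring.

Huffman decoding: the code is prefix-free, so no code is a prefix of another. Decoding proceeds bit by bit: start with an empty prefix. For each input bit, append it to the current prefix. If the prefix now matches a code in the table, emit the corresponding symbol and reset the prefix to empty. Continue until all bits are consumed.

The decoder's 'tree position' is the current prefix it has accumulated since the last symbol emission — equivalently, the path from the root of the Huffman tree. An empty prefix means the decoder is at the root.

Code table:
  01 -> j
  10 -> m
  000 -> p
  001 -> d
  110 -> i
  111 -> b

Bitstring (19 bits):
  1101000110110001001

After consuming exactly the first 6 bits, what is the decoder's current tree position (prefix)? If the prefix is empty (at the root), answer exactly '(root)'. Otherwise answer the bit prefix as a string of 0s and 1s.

Answer: 0

Derivation:
Bit 0: prefix='1' (no match yet)
Bit 1: prefix='11' (no match yet)
Bit 2: prefix='110' -> emit 'i', reset
Bit 3: prefix='1' (no match yet)
Bit 4: prefix='10' -> emit 'm', reset
Bit 5: prefix='0' (no match yet)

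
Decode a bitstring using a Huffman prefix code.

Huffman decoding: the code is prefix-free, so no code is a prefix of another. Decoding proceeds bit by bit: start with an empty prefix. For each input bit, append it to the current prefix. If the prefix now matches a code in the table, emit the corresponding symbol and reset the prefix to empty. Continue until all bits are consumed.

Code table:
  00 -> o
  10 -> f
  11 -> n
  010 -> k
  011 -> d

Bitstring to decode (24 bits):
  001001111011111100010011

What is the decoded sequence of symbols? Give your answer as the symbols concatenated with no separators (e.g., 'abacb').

Bit 0: prefix='0' (no match yet)
Bit 1: prefix='00' -> emit 'o', reset
Bit 2: prefix='1' (no match yet)
Bit 3: prefix='10' -> emit 'f', reset
Bit 4: prefix='0' (no match yet)
Bit 5: prefix='01' (no match yet)
Bit 6: prefix='011' -> emit 'd', reset
Bit 7: prefix='1' (no match yet)
Bit 8: prefix='11' -> emit 'n', reset
Bit 9: prefix='0' (no match yet)
Bit 10: prefix='01' (no match yet)
Bit 11: prefix='011' -> emit 'd', reset
Bit 12: prefix='1' (no match yet)
Bit 13: prefix='11' -> emit 'n', reset
Bit 14: prefix='1' (no match yet)
Bit 15: prefix='11' -> emit 'n', reset
Bit 16: prefix='0' (no match yet)
Bit 17: prefix='00' -> emit 'o', reset
Bit 18: prefix='0' (no match yet)
Bit 19: prefix='01' (no match yet)
Bit 20: prefix='010' -> emit 'k', reset
Bit 21: prefix='0' (no match yet)
Bit 22: prefix='01' (no match yet)
Bit 23: prefix='011' -> emit 'd', reset

Answer: ofdndnnokd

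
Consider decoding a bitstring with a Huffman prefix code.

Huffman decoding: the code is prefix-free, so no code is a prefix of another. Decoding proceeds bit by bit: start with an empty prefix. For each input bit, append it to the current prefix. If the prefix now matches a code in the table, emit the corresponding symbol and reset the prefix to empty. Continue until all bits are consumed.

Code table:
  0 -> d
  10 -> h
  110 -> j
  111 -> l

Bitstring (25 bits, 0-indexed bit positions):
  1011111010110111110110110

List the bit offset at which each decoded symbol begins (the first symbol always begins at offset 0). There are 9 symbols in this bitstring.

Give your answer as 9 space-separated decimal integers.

Bit 0: prefix='1' (no match yet)
Bit 1: prefix='10' -> emit 'h', reset
Bit 2: prefix='1' (no match yet)
Bit 3: prefix='11' (no match yet)
Bit 4: prefix='111' -> emit 'l', reset
Bit 5: prefix='1' (no match yet)
Bit 6: prefix='11' (no match yet)
Bit 7: prefix='110' -> emit 'j', reset
Bit 8: prefix='1' (no match yet)
Bit 9: prefix='10' -> emit 'h', reset
Bit 10: prefix='1' (no match yet)
Bit 11: prefix='11' (no match yet)
Bit 12: prefix='110' -> emit 'j', reset
Bit 13: prefix='1' (no match yet)
Bit 14: prefix='11' (no match yet)
Bit 15: prefix='111' -> emit 'l', reset
Bit 16: prefix='1' (no match yet)
Bit 17: prefix='11' (no match yet)
Bit 18: prefix='110' -> emit 'j', reset
Bit 19: prefix='1' (no match yet)
Bit 20: prefix='11' (no match yet)
Bit 21: prefix='110' -> emit 'j', reset
Bit 22: prefix='1' (no match yet)
Bit 23: prefix='11' (no match yet)
Bit 24: prefix='110' -> emit 'j', reset

Answer: 0 2 5 8 10 13 16 19 22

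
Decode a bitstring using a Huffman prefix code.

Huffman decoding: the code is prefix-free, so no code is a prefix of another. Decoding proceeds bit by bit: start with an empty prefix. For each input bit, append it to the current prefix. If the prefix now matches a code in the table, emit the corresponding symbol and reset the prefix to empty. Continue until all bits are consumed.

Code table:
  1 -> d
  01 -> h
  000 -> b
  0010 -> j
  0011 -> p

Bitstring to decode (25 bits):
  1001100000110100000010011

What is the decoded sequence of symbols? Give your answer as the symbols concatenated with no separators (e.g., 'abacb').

Answer: dpbphbbdp

Derivation:
Bit 0: prefix='1' -> emit 'd', reset
Bit 1: prefix='0' (no match yet)
Bit 2: prefix='00' (no match yet)
Bit 3: prefix='001' (no match yet)
Bit 4: prefix='0011' -> emit 'p', reset
Bit 5: prefix='0' (no match yet)
Bit 6: prefix='00' (no match yet)
Bit 7: prefix='000' -> emit 'b', reset
Bit 8: prefix='0' (no match yet)
Bit 9: prefix='00' (no match yet)
Bit 10: prefix='001' (no match yet)
Bit 11: prefix='0011' -> emit 'p', reset
Bit 12: prefix='0' (no match yet)
Bit 13: prefix='01' -> emit 'h', reset
Bit 14: prefix='0' (no match yet)
Bit 15: prefix='00' (no match yet)
Bit 16: prefix='000' -> emit 'b', reset
Bit 17: prefix='0' (no match yet)
Bit 18: prefix='00' (no match yet)
Bit 19: prefix='000' -> emit 'b', reset
Bit 20: prefix='1' -> emit 'd', reset
Bit 21: prefix='0' (no match yet)
Bit 22: prefix='00' (no match yet)
Bit 23: prefix='001' (no match yet)
Bit 24: prefix='0011' -> emit 'p', reset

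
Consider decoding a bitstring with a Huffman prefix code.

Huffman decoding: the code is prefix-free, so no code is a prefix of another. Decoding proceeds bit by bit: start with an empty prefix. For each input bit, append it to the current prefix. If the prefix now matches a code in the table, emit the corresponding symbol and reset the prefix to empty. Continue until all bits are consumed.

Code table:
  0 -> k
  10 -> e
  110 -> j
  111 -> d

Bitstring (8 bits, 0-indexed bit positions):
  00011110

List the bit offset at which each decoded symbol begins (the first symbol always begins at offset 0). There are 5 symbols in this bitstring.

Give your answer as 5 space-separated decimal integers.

Bit 0: prefix='0' -> emit 'k', reset
Bit 1: prefix='0' -> emit 'k', reset
Bit 2: prefix='0' -> emit 'k', reset
Bit 3: prefix='1' (no match yet)
Bit 4: prefix='11' (no match yet)
Bit 5: prefix='111' -> emit 'd', reset
Bit 6: prefix='1' (no match yet)
Bit 7: prefix='10' -> emit 'e', reset

Answer: 0 1 2 3 6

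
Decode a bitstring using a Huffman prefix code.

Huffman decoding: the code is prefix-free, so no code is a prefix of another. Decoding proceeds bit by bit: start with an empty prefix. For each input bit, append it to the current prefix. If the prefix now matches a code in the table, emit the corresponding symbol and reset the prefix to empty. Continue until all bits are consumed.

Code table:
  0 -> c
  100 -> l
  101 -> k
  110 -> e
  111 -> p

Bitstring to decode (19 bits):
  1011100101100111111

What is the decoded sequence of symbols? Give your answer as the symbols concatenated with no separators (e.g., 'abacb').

Bit 0: prefix='1' (no match yet)
Bit 1: prefix='10' (no match yet)
Bit 2: prefix='101' -> emit 'k', reset
Bit 3: prefix='1' (no match yet)
Bit 4: prefix='11' (no match yet)
Bit 5: prefix='110' -> emit 'e', reset
Bit 6: prefix='0' -> emit 'c', reset
Bit 7: prefix='1' (no match yet)
Bit 8: prefix='10' (no match yet)
Bit 9: prefix='101' -> emit 'k', reset
Bit 10: prefix='1' (no match yet)
Bit 11: prefix='10' (no match yet)
Bit 12: prefix='100' -> emit 'l', reset
Bit 13: prefix='1' (no match yet)
Bit 14: prefix='11' (no match yet)
Bit 15: prefix='111' -> emit 'p', reset
Bit 16: prefix='1' (no match yet)
Bit 17: prefix='11' (no match yet)
Bit 18: prefix='111' -> emit 'p', reset

Answer: kecklpp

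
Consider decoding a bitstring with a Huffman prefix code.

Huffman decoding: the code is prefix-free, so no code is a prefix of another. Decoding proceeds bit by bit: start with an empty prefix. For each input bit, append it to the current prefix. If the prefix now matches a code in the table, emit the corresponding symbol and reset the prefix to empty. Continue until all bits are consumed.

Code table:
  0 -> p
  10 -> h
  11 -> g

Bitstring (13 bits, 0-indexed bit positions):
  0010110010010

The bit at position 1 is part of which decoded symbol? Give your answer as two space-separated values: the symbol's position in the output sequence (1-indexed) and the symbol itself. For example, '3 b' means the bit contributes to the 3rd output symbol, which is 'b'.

Answer: 2 p

Derivation:
Bit 0: prefix='0' -> emit 'p', reset
Bit 1: prefix='0' -> emit 'p', reset
Bit 2: prefix='1' (no match yet)
Bit 3: prefix='10' -> emit 'h', reset
Bit 4: prefix='1' (no match yet)
Bit 5: prefix='11' -> emit 'g', reset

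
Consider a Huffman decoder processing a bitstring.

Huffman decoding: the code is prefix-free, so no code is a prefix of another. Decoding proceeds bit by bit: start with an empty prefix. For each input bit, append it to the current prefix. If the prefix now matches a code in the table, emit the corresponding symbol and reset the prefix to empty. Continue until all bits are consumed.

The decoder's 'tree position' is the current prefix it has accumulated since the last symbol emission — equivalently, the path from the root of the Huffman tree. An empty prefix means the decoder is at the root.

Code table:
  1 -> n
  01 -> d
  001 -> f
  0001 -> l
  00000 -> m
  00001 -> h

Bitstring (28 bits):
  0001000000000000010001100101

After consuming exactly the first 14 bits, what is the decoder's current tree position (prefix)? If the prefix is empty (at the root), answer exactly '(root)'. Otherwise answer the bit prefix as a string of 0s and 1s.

Answer: (root)

Derivation:
Bit 0: prefix='0' (no match yet)
Bit 1: prefix='00' (no match yet)
Bit 2: prefix='000' (no match yet)
Bit 3: prefix='0001' -> emit 'l', reset
Bit 4: prefix='0' (no match yet)
Bit 5: prefix='00' (no match yet)
Bit 6: prefix='000' (no match yet)
Bit 7: prefix='0000' (no match yet)
Bit 8: prefix='00000' -> emit 'm', reset
Bit 9: prefix='0' (no match yet)
Bit 10: prefix='00' (no match yet)
Bit 11: prefix='000' (no match yet)
Bit 12: prefix='0000' (no match yet)
Bit 13: prefix='00000' -> emit 'm', reset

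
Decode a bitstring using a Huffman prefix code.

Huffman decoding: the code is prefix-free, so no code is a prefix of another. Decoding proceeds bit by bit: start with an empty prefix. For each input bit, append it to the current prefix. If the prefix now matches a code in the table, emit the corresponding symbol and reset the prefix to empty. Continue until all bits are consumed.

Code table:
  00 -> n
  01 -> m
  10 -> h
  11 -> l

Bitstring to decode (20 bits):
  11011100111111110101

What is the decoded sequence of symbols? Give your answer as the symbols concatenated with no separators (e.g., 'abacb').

Bit 0: prefix='1' (no match yet)
Bit 1: prefix='11' -> emit 'l', reset
Bit 2: prefix='0' (no match yet)
Bit 3: prefix='01' -> emit 'm', reset
Bit 4: prefix='1' (no match yet)
Bit 5: prefix='11' -> emit 'l', reset
Bit 6: prefix='0' (no match yet)
Bit 7: prefix='00' -> emit 'n', reset
Bit 8: prefix='1' (no match yet)
Bit 9: prefix='11' -> emit 'l', reset
Bit 10: prefix='1' (no match yet)
Bit 11: prefix='11' -> emit 'l', reset
Bit 12: prefix='1' (no match yet)
Bit 13: prefix='11' -> emit 'l', reset
Bit 14: prefix='1' (no match yet)
Bit 15: prefix='11' -> emit 'l', reset
Bit 16: prefix='0' (no match yet)
Bit 17: prefix='01' -> emit 'm', reset
Bit 18: prefix='0' (no match yet)
Bit 19: prefix='01' -> emit 'm', reset

Answer: lmlnllllmm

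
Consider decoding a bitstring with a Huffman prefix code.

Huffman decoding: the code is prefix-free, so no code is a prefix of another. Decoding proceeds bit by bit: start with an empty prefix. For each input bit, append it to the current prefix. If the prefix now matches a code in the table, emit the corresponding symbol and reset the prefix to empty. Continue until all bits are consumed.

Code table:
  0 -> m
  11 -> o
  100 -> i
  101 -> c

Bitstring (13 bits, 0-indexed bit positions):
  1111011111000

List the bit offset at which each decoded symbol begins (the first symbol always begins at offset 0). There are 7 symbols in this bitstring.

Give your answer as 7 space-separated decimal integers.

Bit 0: prefix='1' (no match yet)
Bit 1: prefix='11' -> emit 'o', reset
Bit 2: prefix='1' (no match yet)
Bit 3: prefix='11' -> emit 'o', reset
Bit 4: prefix='0' -> emit 'm', reset
Bit 5: prefix='1' (no match yet)
Bit 6: prefix='11' -> emit 'o', reset
Bit 7: prefix='1' (no match yet)
Bit 8: prefix='11' -> emit 'o', reset
Bit 9: prefix='1' (no match yet)
Bit 10: prefix='10' (no match yet)
Bit 11: prefix='100' -> emit 'i', reset
Bit 12: prefix='0' -> emit 'm', reset

Answer: 0 2 4 5 7 9 12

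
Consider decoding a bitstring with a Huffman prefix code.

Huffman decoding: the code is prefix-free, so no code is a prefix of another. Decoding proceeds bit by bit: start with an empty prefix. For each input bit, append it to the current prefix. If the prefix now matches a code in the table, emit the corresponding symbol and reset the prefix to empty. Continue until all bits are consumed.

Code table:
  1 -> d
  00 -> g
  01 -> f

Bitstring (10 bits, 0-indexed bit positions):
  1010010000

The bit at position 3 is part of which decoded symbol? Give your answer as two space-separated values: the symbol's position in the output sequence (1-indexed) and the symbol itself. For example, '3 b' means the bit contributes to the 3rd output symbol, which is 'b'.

Answer: 3 g

Derivation:
Bit 0: prefix='1' -> emit 'd', reset
Bit 1: prefix='0' (no match yet)
Bit 2: prefix='01' -> emit 'f', reset
Bit 3: prefix='0' (no match yet)
Bit 4: prefix='00' -> emit 'g', reset
Bit 5: prefix='1' -> emit 'd', reset
Bit 6: prefix='0' (no match yet)
Bit 7: prefix='00' -> emit 'g', reset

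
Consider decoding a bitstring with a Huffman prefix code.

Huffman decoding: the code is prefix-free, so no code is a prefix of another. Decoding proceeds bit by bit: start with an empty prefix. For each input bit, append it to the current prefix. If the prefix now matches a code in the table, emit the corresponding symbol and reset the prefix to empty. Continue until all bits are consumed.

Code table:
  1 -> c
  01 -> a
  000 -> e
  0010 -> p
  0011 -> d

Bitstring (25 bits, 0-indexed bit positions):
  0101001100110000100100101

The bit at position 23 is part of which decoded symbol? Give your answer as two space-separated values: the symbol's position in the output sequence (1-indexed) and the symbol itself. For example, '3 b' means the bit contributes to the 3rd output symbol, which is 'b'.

Answer: 9 a

Derivation:
Bit 0: prefix='0' (no match yet)
Bit 1: prefix='01' -> emit 'a', reset
Bit 2: prefix='0' (no match yet)
Bit 3: prefix='01' -> emit 'a', reset
Bit 4: prefix='0' (no match yet)
Bit 5: prefix='00' (no match yet)
Bit 6: prefix='001' (no match yet)
Bit 7: prefix='0011' -> emit 'd', reset
Bit 8: prefix='0' (no match yet)
Bit 9: prefix='00' (no match yet)
Bit 10: prefix='001' (no match yet)
Bit 11: prefix='0011' -> emit 'd', reset
Bit 12: prefix='0' (no match yet)
Bit 13: prefix='00' (no match yet)
Bit 14: prefix='000' -> emit 'e', reset
Bit 15: prefix='0' (no match yet)
Bit 16: prefix='01' -> emit 'a', reset
Bit 17: prefix='0' (no match yet)
Bit 18: prefix='00' (no match yet)
Bit 19: prefix='001' (no match yet)
Bit 20: prefix='0010' -> emit 'p', reset
Bit 21: prefix='0' (no match yet)
Bit 22: prefix='01' -> emit 'a', reset
Bit 23: prefix='0' (no match yet)
Bit 24: prefix='01' -> emit 'a', reset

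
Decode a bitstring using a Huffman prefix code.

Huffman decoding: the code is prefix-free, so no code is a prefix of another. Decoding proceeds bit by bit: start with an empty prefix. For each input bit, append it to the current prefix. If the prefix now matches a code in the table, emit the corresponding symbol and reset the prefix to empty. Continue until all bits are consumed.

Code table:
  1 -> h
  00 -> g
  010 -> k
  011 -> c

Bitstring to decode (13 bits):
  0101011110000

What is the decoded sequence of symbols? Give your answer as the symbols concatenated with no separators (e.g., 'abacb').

Bit 0: prefix='0' (no match yet)
Bit 1: prefix='01' (no match yet)
Bit 2: prefix='010' -> emit 'k', reset
Bit 3: prefix='1' -> emit 'h', reset
Bit 4: prefix='0' (no match yet)
Bit 5: prefix='01' (no match yet)
Bit 6: prefix='011' -> emit 'c', reset
Bit 7: prefix='1' -> emit 'h', reset
Bit 8: prefix='1' -> emit 'h', reset
Bit 9: prefix='0' (no match yet)
Bit 10: prefix='00' -> emit 'g', reset
Bit 11: prefix='0' (no match yet)
Bit 12: prefix='00' -> emit 'g', reset

Answer: khchhgg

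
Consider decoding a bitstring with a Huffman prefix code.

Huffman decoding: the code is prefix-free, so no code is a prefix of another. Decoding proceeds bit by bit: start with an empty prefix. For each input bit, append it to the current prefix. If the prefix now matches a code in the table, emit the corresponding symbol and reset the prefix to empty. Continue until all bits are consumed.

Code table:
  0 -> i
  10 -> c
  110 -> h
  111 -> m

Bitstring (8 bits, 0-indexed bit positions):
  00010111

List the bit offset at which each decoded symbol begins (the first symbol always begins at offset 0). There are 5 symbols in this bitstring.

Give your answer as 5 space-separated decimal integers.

Answer: 0 1 2 3 5

Derivation:
Bit 0: prefix='0' -> emit 'i', reset
Bit 1: prefix='0' -> emit 'i', reset
Bit 2: prefix='0' -> emit 'i', reset
Bit 3: prefix='1' (no match yet)
Bit 4: prefix='10' -> emit 'c', reset
Bit 5: prefix='1' (no match yet)
Bit 6: prefix='11' (no match yet)
Bit 7: prefix='111' -> emit 'm', reset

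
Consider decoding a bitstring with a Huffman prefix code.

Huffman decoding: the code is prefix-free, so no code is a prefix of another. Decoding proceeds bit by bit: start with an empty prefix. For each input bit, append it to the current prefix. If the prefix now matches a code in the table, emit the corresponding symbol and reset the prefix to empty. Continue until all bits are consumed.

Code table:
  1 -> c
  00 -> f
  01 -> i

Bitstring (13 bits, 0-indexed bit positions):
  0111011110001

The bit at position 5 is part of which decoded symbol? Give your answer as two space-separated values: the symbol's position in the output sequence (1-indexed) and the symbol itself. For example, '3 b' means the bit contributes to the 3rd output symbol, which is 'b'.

Bit 0: prefix='0' (no match yet)
Bit 1: prefix='01' -> emit 'i', reset
Bit 2: prefix='1' -> emit 'c', reset
Bit 3: prefix='1' -> emit 'c', reset
Bit 4: prefix='0' (no match yet)
Bit 5: prefix='01' -> emit 'i', reset
Bit 6: prefix='1' -> emit 'c', reset
Bit 7: prefix='1' -> emit 'c', reset
Bit 8: prefix='1' -> emit 'c', reset
Bit 9: prefix='0' (no match yet)

Answer: 4 i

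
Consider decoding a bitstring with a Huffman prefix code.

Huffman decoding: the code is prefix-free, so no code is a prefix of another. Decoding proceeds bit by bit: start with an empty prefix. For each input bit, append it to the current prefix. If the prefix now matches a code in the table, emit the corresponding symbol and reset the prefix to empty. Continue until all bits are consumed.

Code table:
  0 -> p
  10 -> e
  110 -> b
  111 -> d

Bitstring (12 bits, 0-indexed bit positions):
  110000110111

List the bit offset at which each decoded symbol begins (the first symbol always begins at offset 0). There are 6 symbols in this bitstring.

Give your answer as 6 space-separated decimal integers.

Answer: 0 3 4 5 6 9

Derivation:
Bit 0: prefix='1' (no match yet)
Bit 1: prefix='11' (no match yet)
Bit 2: prefix='110' -> emit 'b', reset
Bit 3: prefix='0' -> emit 'p', reset
Bit 4: prefix='0' -> emit 'p', reset
Bit 5: prefix='0' -> emit 'p', reset
Bit 6: prefix='1' (no match yet)
Bit 7: prefix='11' (no match yet)
Bit 8: prefix='110' -> emit 'b', reset
Bit 9: prefix='1' (no match yet)
Bit 10: prefix='11' (no match yet)
Bit 11: prefix='111' -> emit 'd', reset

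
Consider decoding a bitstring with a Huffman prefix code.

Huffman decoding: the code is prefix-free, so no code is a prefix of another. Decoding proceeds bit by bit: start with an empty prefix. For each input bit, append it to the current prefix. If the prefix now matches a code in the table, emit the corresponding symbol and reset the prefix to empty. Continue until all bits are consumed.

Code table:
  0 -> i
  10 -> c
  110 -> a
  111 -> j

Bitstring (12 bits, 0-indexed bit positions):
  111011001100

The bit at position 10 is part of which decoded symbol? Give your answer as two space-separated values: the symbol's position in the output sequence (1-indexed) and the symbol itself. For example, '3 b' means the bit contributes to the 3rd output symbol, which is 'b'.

Bit 0: prefix='1' (no match yet)
Bit 1: prefix='11' (no match yet)
Bit 2: prefix='111' -> emit 'j', reset
Bit 3: prefix='0' -> emit 'i', reset
Bit 4: prefix='1' (no match yet)
Bit 5: prefix='11' (no match yet)
Bit 6: prefix='110' -> emit 'a', reset
Bit 7: prefix='0' -> emit 'i', reset
Bit 8: prefix='1' (no match yet)
Bit 9: prefix='11' (no match yet)
Bit 10: prefix='110' -> emit 'a', reset
Bit 11: prefix='0' -> emit 'i', reset

Answer: 5 a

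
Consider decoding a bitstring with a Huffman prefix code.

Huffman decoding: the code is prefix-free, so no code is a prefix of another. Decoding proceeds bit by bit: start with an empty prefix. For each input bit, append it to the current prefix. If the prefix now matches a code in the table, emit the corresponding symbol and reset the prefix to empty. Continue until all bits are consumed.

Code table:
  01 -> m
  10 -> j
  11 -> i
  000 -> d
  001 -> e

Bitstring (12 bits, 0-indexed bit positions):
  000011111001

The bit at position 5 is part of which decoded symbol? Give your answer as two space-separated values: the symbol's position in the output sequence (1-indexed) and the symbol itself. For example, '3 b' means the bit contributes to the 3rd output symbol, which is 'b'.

Answer: 3 i

Derivation:
Bit 0: prefix='0' (no match yet)
Bit 1: prefix='00' (no match yet)
Bit 2: prefix='000' -> emit 'd', reset
Bit 3: prefix='0' (no match yet)
Bit 4: prefix='01' -> emit 'm', reset
Bit 5: prefix='1' (no match yet)
Bit 6: prefix='11' -> emit 'i', reset
Bit 7: prefix='1' (no match yet)
Bit 8: prefix='11' -> emit 'i', reset
Bit 9: prefix='0' (no match yet)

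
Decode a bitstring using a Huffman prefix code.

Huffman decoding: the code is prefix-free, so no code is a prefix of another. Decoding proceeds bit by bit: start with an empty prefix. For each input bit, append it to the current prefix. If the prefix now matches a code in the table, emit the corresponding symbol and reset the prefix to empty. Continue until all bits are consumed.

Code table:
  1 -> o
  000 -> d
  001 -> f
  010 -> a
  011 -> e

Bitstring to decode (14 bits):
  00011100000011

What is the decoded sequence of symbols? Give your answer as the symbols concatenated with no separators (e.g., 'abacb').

Answer: doooddoo

Derivation:
Bit 0: prefix='0' (no match yet)
Bit 1: prefix='00' (no match yet)
Bit 2: prefix='000' -> emit 'd', reset
Bit 3: prefix='1' -> emit 'o', reset
Bit 4: prefix='1' -> emit 'o', reset
Bit 5: prefix='1' -> emit 'o', reset
Bit 6: prefix='0' (no match yet)
Bit 7: prefix='00' (no match yet)
Bit 8: prefix='000' -> emit 'd', reset
Bit 9: prefix='0' (no match yet)
Bit 10: prefix='00' (no match yet)
Bit 11: prefix='000' -> emit 'd', reset
Bit 12: prefix='1' -> emit 'o', reset
Bit 13: prefix='1' -> emit 'o', reset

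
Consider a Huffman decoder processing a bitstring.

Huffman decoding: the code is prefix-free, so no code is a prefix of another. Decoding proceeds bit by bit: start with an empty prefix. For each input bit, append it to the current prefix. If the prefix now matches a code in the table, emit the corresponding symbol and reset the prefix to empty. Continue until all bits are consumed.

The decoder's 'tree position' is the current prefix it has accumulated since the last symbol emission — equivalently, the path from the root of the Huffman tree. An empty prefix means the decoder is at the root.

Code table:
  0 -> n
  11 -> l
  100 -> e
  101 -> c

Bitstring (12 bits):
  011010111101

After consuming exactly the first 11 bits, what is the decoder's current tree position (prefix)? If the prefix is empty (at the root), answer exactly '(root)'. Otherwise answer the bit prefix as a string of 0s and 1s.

Bit 0: prefix='0' -> emit 'n', reset
Bit 1: prefix='1' (no match yet)
Bit 2: prefix='11' -> emit 'l', reset
Bit 3: prefix='0' -> emit 'n', reset
Bit 4: prefix='1' (no match yet)
Bit 5: prefix='10' (no match yet)
Bit 6: prefix='101' -> emit 'c', reset
Bit 7: prefix='1' (no match yet)
Bit 8: prefix='11' -> emit 'l', reset
Bit 9: prefix='1' (no match yet)
Bit 10: prefix='10' (no match yet)

Answer: 10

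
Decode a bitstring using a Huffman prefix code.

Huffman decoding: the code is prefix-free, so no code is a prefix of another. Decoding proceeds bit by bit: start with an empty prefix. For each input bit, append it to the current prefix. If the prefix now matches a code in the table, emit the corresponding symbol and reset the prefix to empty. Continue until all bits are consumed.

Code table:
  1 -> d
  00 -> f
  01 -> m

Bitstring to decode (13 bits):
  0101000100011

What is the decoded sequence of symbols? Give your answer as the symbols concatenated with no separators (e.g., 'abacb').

Answer: mmfmfmd

Derivation:
Bit 0: prefix='0' (no match yet)
Bit 1: prefix='01' -> emit 'm', reset
Bit 2: prefix='0' (no match yet)
Bit 3: prefix='01' -> emit 'm', reset
Bit 4: prefix='0' (no match yet)
Bit 5: prefix='00' -> emit 'f', reset
Bit 6: prefix='0' (no match yet)
Bit 7: prefix='01' -> emit 'm', reset
Bit 8: prefix='0' (no match yet)
Bit 9: prefix='00' -> emit 'f', reset
Bit 10: prefix='0' (no match yet)
Bit 11: prefix='01' -> emit 'm', reset
Bit 12: prefix='1' -> emit 'd', reset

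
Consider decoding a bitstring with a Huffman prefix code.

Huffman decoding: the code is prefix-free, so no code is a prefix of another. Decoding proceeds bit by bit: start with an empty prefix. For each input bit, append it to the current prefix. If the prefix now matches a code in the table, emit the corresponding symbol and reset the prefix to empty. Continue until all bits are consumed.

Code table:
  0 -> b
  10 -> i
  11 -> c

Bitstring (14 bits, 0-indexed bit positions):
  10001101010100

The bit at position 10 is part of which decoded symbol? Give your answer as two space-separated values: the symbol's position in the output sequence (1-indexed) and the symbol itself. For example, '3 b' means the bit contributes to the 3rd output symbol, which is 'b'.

Answer: 7 i

Derivation:
Bit 0: prefix='1' (no match yet)
Bit 1: prefix='10' -> emit 'i', reset
Bit 2: prefix='0' -> emit 'b', reset
Bit 3: prefix='0' -> emit 'b', reset
Bit 4: prefix='1' (no match yet)
Bit 5: prefix='11' -> emit 'c', reset
Bit 6: prefix='0' -> emit 'b', reset
Bit 7: prefix='1' (no match yet)
Bit 8: prefix='10' -> emit 'i', reset
Bit 9: prefix='1' (no match yet)
Bit 10: prefix='10' -> emit 'i', reset
Bit 11: prefix='1' (no match yet)
Bit 12: prefix='10' -> emit 'i', reset
Bit 13: prefix='0' -> emit 'b', reset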